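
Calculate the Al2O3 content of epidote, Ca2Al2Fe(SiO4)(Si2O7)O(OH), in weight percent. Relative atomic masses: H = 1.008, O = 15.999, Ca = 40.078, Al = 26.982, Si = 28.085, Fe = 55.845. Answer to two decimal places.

Formula mass = 483.215 g/mol.
2 Al → 1.0000 mol Al2O3 per formula unit; M(Al2O3) = 101.961, so Al2O3 mass = 101.961 g.
101.961/483.215 × 100 = 21.10 wt%.

21.10 wt%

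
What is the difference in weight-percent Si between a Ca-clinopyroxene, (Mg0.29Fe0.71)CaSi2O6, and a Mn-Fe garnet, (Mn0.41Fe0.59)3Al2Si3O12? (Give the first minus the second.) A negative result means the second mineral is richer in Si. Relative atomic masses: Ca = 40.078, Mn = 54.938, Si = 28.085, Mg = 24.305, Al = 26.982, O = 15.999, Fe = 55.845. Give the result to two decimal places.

6.54 percentage points

Si in (Mg0.29Fe0.71)CaSi2O6: molar mass 238.940 g/mol; 2×28.085 = 56.170 g → 23.51 wt%.
Si in (Mn0.41Fe0.59)3Al2Si3O12: molar mass 496.626 g/mol; 3×28.085 = 84.255 g → 16.97 wt%.
Difference = 23.51 − 16.97 = 6.54 percentage points.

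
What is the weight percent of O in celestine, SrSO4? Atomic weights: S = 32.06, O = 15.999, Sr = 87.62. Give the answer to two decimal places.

M(SrSO4) = 183.676 g/mol.
O contributes 4 × 15.999 = 63.996 g per mole.
63.996/183.676 = 0.3484 → 34.84%.

34.84 wt%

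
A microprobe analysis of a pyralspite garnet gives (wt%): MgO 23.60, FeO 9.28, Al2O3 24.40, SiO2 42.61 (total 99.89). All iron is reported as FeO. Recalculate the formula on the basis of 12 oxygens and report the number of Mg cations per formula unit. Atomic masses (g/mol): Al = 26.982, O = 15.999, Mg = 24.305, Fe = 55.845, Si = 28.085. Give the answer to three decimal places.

2.465 Mg apfu

MgO (M=40.304): mol = 0.58555; Mg = 0.58555, O = 0.58555.
FeO (M=71.844): mol = 0.12917; Fe = 0.12917, O = 0.12917.
Al2O3 (M=101.961): mol = 0.23931; Al = 0.47862, O = 0.71793.
SiO2 (M=60.083): mol = 0.70919; Si = 0.70919, O = 1.41838.
ΣO = 2.85103; factor = 12/ΣO = 4.20901.
Mg apfu = 0.58555 × 4.20901 = 2.465.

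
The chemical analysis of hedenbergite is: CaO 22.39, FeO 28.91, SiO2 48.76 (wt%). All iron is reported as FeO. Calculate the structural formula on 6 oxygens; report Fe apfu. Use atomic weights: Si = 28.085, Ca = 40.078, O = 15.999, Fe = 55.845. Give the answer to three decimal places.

22.39 wt% CaO ÷ 56.077 g/mol = 0.39927 mol, giving 0.39927 Ca and 0.39927 O.
28.91 wt% FeO ÷ 71.844 g/mol = 0.40240 mol, giving 0.40240 Fe and 0.40240 O.
48.76 wt% SiO2 ÷ 60.083 g/mol = 0.81154 mol, giving 0.81154 Si and 1.62308 O.
Oxygen sums to 2.42475; scaling by 6/2.42475 = 2.47448 puts the formula on 6 O.
Fe: 0.40240 × 2.47448 = 0.996 atoms per formula unit.

0.996 Fe apfu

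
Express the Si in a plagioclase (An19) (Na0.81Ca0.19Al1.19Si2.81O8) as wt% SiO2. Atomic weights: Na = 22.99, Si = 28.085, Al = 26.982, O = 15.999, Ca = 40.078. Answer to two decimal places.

63.65 wt%

M(Na0.81Ca0.19Al1.19Si2.81O8) = 265.256 g/mol; M(SiO2) = 60.083 g/mol.
Moles SiO2 per formula unit = 2.81 Si ÷ 1 = 2.8100.
SiO2 fraction = (2.8100 × 60.083) / 265.256 = 168.833/265.256 = 0.6365.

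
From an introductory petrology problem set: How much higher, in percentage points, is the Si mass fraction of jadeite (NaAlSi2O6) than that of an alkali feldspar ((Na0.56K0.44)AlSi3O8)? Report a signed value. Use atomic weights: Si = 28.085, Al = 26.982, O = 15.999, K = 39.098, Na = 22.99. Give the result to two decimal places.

-3.50 percentage points

Si in NaAlSi2O6: molar mass 202.136 g/mol; 2×28.085 = 56.170 g → 27.79 wt%.
Si in (Na0.56K0.44)AlSi3O8: molar mass 269.307 g/mol; 3×28.085 = 84.255 g → 31.29 wt%.
Difference = 27.79 − 31.29 = -3.50 percentage points.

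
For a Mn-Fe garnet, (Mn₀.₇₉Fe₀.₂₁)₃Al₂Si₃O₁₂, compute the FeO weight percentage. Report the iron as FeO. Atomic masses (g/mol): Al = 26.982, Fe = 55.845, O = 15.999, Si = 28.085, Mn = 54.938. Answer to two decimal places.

Formula mass = 495.592 g/mol.
0.63 Fe → 0.6300 mol FeO per formula unit; M(FeO) = 71.844, so FeO mass = 45.262 g.
45.262/495.592 × 100 = 9.13 wt%.

9.13 wt%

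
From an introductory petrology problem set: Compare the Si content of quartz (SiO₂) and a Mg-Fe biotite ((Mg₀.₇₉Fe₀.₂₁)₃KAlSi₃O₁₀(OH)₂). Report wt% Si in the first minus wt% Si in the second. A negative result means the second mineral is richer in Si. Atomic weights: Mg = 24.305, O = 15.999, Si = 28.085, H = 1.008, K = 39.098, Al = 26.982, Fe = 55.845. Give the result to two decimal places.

27.47 percentage points

First mineral: 28.085 g Si in 60.083 g formula = 46.74 wt% Si.
Second mineral: 84.255 g Si in 437.124 g formula = 19.27 wt% Si.
46.74% − 19.27% gives a difference of 27.47 percentage points.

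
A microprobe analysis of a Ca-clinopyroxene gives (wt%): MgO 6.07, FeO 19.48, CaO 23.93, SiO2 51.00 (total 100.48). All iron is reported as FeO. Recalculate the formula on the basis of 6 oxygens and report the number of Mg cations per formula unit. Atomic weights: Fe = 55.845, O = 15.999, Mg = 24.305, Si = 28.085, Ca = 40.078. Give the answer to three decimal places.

6.07 wt% MgO ÷ 40.304 g/mol = 0.15061 mol, giving 0.15061 Mg and 0.15061 O.
19.48 wt% FeO ÷ 71.844 g/mol = 0.27114 mol, giving 0.27114 Fe and 0.27114 O.
23.93 wt% CaO ÷ 56.077 g/mol = 0.42673 mol, giving 0.42673 Ca and 0.42673 O.
51.00 wt% SiO2 ÷ 60.083 g/mol = 0.84883 mol, giving 0.84883 Si and 1.69766 O.
Oxygen sums to 2.54614; scaling by 6/2.54614 = 2.35651 puts the formula on 6 O.
Mg: 0.15061 × 2.35651 = 0.355 atoms per formula unit.

0.355 Mg apfu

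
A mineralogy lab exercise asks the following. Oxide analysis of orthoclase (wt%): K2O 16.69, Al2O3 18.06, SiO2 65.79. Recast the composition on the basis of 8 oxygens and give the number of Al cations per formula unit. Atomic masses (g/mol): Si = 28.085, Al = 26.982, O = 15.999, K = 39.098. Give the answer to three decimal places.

0.978 Al apfu

16.69 wt% K2O ÷ 94.195 g/mol = 0.17719 mol, giving 0.35438 K and 0.17719 O.
18.06 wt% Al2O3 ÷ 101.961 g/mol = 0.17713 mol, giving 0.35426 Al and 0.53139 O.
65.79 wt% SiO2 ÷ 60.083 g/mol = 1.09499 mol, giving 1.09499 Si and 2.18998 O.
Oxygen sums to 2.89856; scaling by 8/2.89856 = 2.75999 puts the formula on 8 O.
Al: 0.35426 × 2.75999 = 0.978 atoms per formula unit.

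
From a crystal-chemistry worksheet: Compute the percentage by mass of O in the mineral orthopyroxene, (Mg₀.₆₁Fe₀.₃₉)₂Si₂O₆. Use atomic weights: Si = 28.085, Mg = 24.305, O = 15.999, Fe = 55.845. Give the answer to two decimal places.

42.59 mass %

M((Mg₀.₆₁Fe₀.₃₉)₂Si₂O₆) = 225.375 g/mol.
O contributes 6 × 15.999 = 95.994 g per mole.
95.994/225.375 = 0.4259 → 42.59%.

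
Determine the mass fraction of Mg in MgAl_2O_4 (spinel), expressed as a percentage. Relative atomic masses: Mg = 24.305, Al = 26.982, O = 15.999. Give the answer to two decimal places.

M(MgAl_2O_4) = 142.265 g/mol.
Mg contributes 1 × 24.305 = 24.305 g per mole.
24.305/142.265 = 0.1708 → 17.08%.

17.08 wt%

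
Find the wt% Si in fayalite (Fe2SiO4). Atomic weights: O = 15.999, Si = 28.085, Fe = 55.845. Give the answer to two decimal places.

13.78 wt%

M(Fe2SiO4) = 203.771 g/mol.
Si contributes 1 × 28.085 = 28.085 g per mole.
28.085/203.771 = 0.1378 → 13.78%.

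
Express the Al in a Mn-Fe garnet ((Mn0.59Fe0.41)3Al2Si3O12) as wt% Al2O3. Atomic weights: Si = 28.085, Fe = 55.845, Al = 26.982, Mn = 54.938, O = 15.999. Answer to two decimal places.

Molar mass of (Mn0.59Fe0.41)3Al2Si3O12 = 1.77·54.938 + 1.23·55.845 + 2·26.982 + 3·28.085 + 12·15.999 = 496.137 g/mol.
Each formula unit contains 2 Al, equivalent to 2/2 = 1.0000 mol Al2O3.
M(Al2O3) = 2×26.982 + 3×15.999 = 101.961 g/mol.
Mass of Al2O3 per formula unit = 1.0000 × 101.961 = 101.961 g.
Al2O3 wt% = 101.961 / 496.137 × 100 = 20.55%.

20.55 wt%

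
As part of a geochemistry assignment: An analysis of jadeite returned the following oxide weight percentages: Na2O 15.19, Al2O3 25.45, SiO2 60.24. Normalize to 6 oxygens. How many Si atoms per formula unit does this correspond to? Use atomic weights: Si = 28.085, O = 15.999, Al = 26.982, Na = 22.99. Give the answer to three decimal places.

15.19 wt% Na2O ÷ 61.979 g/mol = 0.24508 mol, giving 0.49016 Na and 0.24508 O.
25.45 wt% Al2O3 ÷ 101.961 g/mol = 0.24961 mol, giving 0.49922 Al and 0.74883 O.
60.24 wt% SiO2 ÷ 60.083 g/mol = 1.00261 mol, giving 1.00261 Si and 2.00522 O.
Oxygen sums to 2.99913; scaling by 6/2.99913 = 2.00058 puts the formula on 6 O.
Si: 1.00261 × 2.00058 = 2.006 atoms per formula unit.

2.006 Si apfu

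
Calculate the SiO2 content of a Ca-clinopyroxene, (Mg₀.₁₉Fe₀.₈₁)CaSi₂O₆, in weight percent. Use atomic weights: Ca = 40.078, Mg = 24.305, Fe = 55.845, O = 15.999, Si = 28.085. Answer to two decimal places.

M((Mg₀.₁₉Fe₀.₈₁)CaSi₂O₆) = 242.094 g/mol; M(SiO2) = 60.083 g/mol.
Moles SiO2 per formula unit = 2 Si ÷ 1 = 2.0000.
SiO2 fraction = (2.0000 × 60.083) / 242.094 = 120.166/242.094 = 0.4964.

49.64 wt%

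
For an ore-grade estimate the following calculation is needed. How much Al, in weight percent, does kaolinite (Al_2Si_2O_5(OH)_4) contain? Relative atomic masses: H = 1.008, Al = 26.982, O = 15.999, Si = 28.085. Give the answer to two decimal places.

20.90 weight percent

Molar mass of Al_2Si_2O_5(OH)_4: 2×26.982 + 2×28.085 + 9×15.999 + 4×1.008 = 258.157 g/mol.
Mass of Al per formula unit: 2 × 26.982 = 53.964 g.
Weight fraction Al = 53.964 / 258.157 = 0.2090.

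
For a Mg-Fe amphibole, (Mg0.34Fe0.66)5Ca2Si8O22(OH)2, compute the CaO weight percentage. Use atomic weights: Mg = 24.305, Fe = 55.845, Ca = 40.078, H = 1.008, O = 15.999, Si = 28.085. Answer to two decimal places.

Molar mass of (Mg0.34Fe0.66)5Ca2Si8O22(OH)2 = 1.70×24.305 + 3.30×55.845 + 2×40.078 + 8×28.085 + 24×15.999 + 2×1.008 = 916.435 g/mol.
Each formula unit contains 2 Ca, equivalent to 2/1 = 2.0000 mol CaO.
M(CaO) = 1×40.078 + 1×15.999 = 56.077 g/mol.
Mass of CaO per formula unit = 2.0000 × 56.077 = 112.154 g.
CaO wt% = 112.154 / 916.435 × 100 = 12.24%.

12.24 wt%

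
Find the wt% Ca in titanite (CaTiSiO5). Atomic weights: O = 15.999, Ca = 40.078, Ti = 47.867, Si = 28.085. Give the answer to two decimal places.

M(CaTiSiO5) = 196.025 g/mol.
Ca contributes 1 × 40.078 = 40.078 g per mole.
40.078/196.025 = 0.2045 → 20.45%.

20.45 mass %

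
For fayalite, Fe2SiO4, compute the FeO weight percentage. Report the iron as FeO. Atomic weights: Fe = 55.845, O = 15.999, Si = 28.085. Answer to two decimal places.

70.51 wt%

Formula mass = 203.771 g/mol.
2 Fe → 2.0000 mol FeO per formula unit; M(FeO) = 71.844, so FeO mass = 143.688 g.
143.688/203.771 × 100 = 70.51 wt%.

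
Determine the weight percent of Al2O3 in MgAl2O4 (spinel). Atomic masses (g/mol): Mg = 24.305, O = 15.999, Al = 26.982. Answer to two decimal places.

Molar mass of MgAl2O4 = 1*24.305 + 2*26.982 + 4*15.999 = 142.265 g/mol.
Each formula unit contains 2 Al, equivalent to 2/2 = 1.0000 mol Al2O3.
M(Al2O3) = 2×26.982 + 3×15.999 = 101.961 g/mol.
Mass of Al2O3 per formula unit = 1.0000 × 101.961 = 101.961 g.
Al2O3 wt% = 101.961 / 142.265 × 100 = 71.67%.

71.67 wt%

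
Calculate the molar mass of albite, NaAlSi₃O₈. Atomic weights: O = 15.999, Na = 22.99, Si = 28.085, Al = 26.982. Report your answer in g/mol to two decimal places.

Na: 1 × 22.99 = 22.9900
Al: 1 × 26.982 = 26.9820
Si: 3 × 28.085 = 84.2550
O: 8 × 15.999 = 127.9920
Summing the contributions gives the formula mass.

262.22 g/mol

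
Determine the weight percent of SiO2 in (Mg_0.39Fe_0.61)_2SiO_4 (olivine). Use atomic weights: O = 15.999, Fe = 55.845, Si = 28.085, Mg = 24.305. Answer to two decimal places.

M((Mg_0.39Fe_0.61)_2SiO_4) = 179.170 g/mol; M(SiO2) = 60.083 g/mol.
Moles SiO2 per formula unit = 1 Si ÷ 1 = 1.0000.
SiO2 fraction = (1.0000 × 60.083) / 179.170 = 60.083/179.170 = 0.3353.

33.53 wt%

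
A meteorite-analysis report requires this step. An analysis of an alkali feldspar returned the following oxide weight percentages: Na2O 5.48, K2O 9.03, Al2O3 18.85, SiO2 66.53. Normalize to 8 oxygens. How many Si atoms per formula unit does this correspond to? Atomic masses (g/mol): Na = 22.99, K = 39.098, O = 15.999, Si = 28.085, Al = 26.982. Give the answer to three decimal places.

2.999 Si apfu

Na2O (M=61.979): mol = 0.08842; Na = 0.17684, O = 0.08842.
K2O (M=94.195): mol = 0.09586; K = 0.19172, O = 0.09586.
Al2O3 (M=101.961): mol = 0.18487; Al = 0.36974, O = 0.55461.
SiO2 (M=60.083): mol = 1.10730; Si = 1.10730, O = 2.21460.
ΣO = 2.95349; factor = 8/ΣO = 2.70866.
Si apfu = 1.10730 × 2.70866 = 2.999.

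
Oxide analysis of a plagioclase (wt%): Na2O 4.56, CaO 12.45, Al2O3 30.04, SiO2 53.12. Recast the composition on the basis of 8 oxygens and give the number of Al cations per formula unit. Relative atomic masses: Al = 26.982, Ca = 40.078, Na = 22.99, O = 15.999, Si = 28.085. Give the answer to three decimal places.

4.56 wt% Na2O ÷ 61.979 g/mol = 0.07357 mol, giving 0.14714 Na and 0.07357 O.
12.45 wt% CaO ÷ 56.077 g/mol = 0.22202 mol, giving 0.22202 Ca and 0.22202 O.
30.04 wt% Al2O3 ÷ 101.961 g/mol = 0.29462 mol, giving 0.58924 Al and 0.88386 O.
53.12 wt% SiO2 ÷ 60.083 g/mol = 0.88411 mol, giving 0.88411 Si and 1.76822 O.
Oxygen sums to 2.94767; scaling by 8/2.94767 = 2.71401 puts the formula on 8 O.
Al: 0.58924 × 2.71401 = 1.599 atoms per formula unit.

1.599 Al apfu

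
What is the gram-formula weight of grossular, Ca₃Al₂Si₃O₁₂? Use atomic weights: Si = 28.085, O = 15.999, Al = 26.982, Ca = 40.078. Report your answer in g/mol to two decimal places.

450.44 g/mol

M = 3·40.078 + 2·26.982 + 3·28.085 + 12·15.999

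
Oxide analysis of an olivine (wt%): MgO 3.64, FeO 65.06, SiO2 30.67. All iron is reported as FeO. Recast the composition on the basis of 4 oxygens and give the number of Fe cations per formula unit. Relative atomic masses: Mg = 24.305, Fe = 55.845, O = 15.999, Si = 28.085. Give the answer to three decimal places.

MgO (M=40.304): mol = 0.09031; Mg = 0.09031, O = 0.09031.
FeO (M=71.844): mol = 0.90557; Fe = 0.90557, O = 0.90557.
SiO2 (M=60.083): mol = 0.51046; Si = 0.51046, O = 1.02092.
ΣO = 2.01680; factor = 4/ΣO = 1.98334.
Fe apfu = 0.90557 × 1.98334 = 1.796.

1.796 Fe apfu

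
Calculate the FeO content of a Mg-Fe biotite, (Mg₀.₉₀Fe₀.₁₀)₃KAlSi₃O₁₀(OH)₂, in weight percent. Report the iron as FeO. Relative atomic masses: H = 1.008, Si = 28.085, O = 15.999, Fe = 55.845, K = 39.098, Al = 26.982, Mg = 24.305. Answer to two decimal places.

Formula mass = 426.716 g/mol.
0.30 Fe → 0.3000 mol FeO per formula unit; M(FeO) = 71.844, so FeO mass = 21.553 g.
21.553/426.716 × 100 = 5.05 wt%.

5.05 wt%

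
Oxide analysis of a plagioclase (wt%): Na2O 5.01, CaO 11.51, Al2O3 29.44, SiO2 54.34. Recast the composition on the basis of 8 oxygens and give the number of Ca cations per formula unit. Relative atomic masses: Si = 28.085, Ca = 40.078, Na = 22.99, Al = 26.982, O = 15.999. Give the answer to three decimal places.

Na2O: 5.01/61.979 = 0.08083 mol → 0.16166 mol Na, 0.08083 mol O.
CaO: 11.51/56.077 = 0.20525 mol → 0.20525 mol Ca, 0.20525 mol O.
Al2O3: 29.44/101.961 = 0.28874 mol → 0.57748 mol Al, 0.86622 mol O.
SiO2: 54.34/60.083 = 0.90442 mol → 0.90442 mol Si, 1.80884 mol O.
Total oxygen = 2.96114 mol. Normalization factor = 8/2.96114 = 2.70166.
Ca per 8 O = 0.20525 × 2.70166 = 0.555.

0.555 Ca apfu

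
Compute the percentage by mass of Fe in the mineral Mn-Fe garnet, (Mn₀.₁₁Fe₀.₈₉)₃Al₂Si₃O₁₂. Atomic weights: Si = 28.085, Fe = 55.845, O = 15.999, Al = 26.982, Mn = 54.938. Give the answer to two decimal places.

29.97 mass %

Molar mass of (Mn₀.₁₁Fe₀.₈₉)₃Al₂Si₃O₁₂: 0.33·54.938 + 2.67·55.845 + 2·26.982 + 3·28.085 + 12·15.999 = 497.443 g/mol.
Mass of Fe per formula unit: 2.67 × 55.845 = 149.106 g.
Weight fraction Fe = 149.106 / 497.443 = 0.2997.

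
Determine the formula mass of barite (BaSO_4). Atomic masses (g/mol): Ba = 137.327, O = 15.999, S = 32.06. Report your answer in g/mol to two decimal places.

233.38 g/mol

M = 1·137.327 + 1·32.06 + 4·15.999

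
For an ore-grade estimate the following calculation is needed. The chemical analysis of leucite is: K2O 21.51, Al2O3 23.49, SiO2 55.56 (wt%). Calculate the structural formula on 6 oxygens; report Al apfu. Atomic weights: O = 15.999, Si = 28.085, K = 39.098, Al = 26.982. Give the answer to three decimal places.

21.51 wt% K2O ÷ 94.195 g/mol = 0.22836 mol, giving 0.45672 K and 0.22836 O.
23.49 wt% Al2O3 ÷ 101.961 g/mol = 0.23038 mol, giving 0.46076 Al and 0.69114 O.
55.56 wt% SiO2 ÷ 60.083 g/mol = 0.92472 mol, giving 0.92472 Si and 1.84944 O.
Oxygen sums to 2.76894; scaling by 6/2.76894 = 2.16689 puts the formula on 6 O.
Al: 0.46076 × 2.16689 = 0.998 atoms per formula unit.

0.998 Al apfu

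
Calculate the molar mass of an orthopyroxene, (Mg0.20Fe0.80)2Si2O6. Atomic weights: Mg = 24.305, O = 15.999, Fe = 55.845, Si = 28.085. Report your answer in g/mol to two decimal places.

251.24 g/mol

M = 0.40*24.305 + 1.60*55.845 + 2*28.085 + 6*15.999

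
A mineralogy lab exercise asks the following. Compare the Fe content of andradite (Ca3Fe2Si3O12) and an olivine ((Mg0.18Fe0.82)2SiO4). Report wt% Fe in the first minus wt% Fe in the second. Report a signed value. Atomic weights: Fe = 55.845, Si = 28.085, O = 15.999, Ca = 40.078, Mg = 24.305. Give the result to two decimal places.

First mineral: 111.690 g Fe in 508.167 g formula = 21.98 wt% Fe.
Second mineral: 91.586 g Fe in 192.417 g formula = 47.60 wt% Fe.
21.98% − 47.60% gives a difference of -25.62 percentage points.

-25.62 percentage points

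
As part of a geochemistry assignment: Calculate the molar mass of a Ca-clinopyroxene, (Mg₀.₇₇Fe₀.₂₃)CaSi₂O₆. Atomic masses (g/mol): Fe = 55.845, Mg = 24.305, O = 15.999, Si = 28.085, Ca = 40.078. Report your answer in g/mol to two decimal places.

223.80 g/mol

M = 0.77·24.305 + 0.23·55.845 + 1·40.078 + 2·28.085 + 6·15.999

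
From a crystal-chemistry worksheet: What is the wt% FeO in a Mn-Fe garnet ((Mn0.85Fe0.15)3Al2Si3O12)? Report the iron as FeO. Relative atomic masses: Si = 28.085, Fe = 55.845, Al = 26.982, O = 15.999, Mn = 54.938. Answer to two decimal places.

6.53 wt%

Formula mass = 495.429 g/mol.
0.45 Fe → 0.4500 mol FeO per formula unit; M(FeO) = 71.844, so FeO mass = 32.330 g.
32.330/495.429 × 100 = 6.53 wt%.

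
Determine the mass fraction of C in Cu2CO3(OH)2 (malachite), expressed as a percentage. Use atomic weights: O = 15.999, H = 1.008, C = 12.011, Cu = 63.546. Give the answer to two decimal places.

Molar mass of Cu2CO3(OH)2: 2·63.546 + 1·12.011 + 5·15.999 + 2·1.008 = 221.114 g/mol.
Mass of C per formula unit: 1 × 12.011 = 12.011 g.
Weight fraction C = 12.011 / 221.114 = 0.0543.

5.43 weight percent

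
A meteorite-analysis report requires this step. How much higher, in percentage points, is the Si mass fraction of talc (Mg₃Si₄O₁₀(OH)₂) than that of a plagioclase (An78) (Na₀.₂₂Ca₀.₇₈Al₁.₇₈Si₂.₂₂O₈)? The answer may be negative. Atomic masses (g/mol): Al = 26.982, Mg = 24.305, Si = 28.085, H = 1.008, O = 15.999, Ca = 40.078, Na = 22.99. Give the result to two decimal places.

M(Mg₃Si₄O₁₀(OH)₂) = 379.259 g/mol, so wt% Si = 112.340/379.259 × 100 = 29.62%.
M(Na₀.₂₂Ca₀.₇₈Al₁.₇₈Si₂.₂₂O₈) = 274.687 g/mol, so wt% Si = 62.349/274.687 × 100 = 22.70%.
29.62 − 22.70 = 6.92 pp.

6.92 percentage points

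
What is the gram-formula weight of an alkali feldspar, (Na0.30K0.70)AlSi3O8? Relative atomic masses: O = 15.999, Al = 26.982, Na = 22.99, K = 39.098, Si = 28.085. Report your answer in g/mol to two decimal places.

273.49 g/mol

M = 0.30·22.99 + 0.70·39.098 + 1·26.982 + 3·28.085 + 8·15.999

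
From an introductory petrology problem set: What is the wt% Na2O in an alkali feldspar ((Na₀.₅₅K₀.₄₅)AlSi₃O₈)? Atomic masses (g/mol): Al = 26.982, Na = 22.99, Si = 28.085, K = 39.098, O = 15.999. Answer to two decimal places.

Molar mass of (Na₀.₅₅K₀.₄₅)AlSi₃O₈ = 0.55*22.99 + 0.45*39.098 + 1*26.982 + 3*28.085 + 8*15.999 = 269.468 g/mol.
Each formula unit contains 0.55 Na, equivalent to 0.55/2 = 0.2750 mol Na2O.
M(Na2O) = 2×22.99 + 1×15.999 = 61.979 g/mol.
Mass of Na2O per formula unit = 0.2750 × 61.979 = 17.044 g.
Na2O wt% = 17.044 / 269.468 × 100 = 6.33%.

6.33 wt%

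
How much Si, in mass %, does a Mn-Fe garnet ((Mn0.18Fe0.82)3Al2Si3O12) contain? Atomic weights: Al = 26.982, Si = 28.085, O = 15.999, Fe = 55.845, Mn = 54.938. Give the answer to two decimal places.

Molar mass of (Mn0.18Fe0.82)3Al2Si3O12: 0.54·54.938 + 2.46·55.845 + 2·26.982 + 3·28.085 + 12·15.999 = 497.252 g/mol.
Mass of Si per formula unit: 3 × 28.085 = 84.255 g.
Weight fraction Si = 84.255 / 497.252 = 0.1694.

16.94 mass %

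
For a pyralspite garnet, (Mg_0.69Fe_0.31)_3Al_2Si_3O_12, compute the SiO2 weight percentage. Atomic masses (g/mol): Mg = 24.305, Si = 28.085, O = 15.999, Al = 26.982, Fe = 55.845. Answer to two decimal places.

41.68 wt%

M((Mg_0.69Fe_0.31)_3Al_2Si_3O_12) = 432.454 g/mol; M(SiO2) = 60.083 g/mol.
Moles SiO2 per formula unit = 3 Si ÷ 1 = 3.0000.
SiO2 fraction = (3.0000 × 60.083) / 432.454 = 180.249/432.454 = 0.4168.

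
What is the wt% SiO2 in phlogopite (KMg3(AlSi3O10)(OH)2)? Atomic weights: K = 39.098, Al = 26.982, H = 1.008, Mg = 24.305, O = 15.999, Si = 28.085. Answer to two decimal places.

43.20 wt%

Molar mass of KMg3(AlSi3O10)(OH)2 = 1·39.098 + 3·24.305 + 1·26.982 + 3·28.085 + 12·15.999 + 2·1.008 = 417.254 g/mol.
Each formula unit contains 3 Si, equivalent to 3/1 = 3.0000 mol SiO2.
M(SiO2) = 1×28.085 + 2×15.999 = 60.083 g/mol.
Mass of SiO2 per formula unit = 3.0000 × 60.083 = 180.249 g.
SiO2 wt% = 180.249 / 417.254 × 100 = 43.20%.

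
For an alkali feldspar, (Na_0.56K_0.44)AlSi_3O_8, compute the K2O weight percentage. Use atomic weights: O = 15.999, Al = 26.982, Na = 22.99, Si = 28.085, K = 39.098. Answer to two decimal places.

M((Na_0.56K_0.44)AlSi_3O_8) = 269.307 g/mol; M(K2O) = 94.195 g/mol.
Moles K2O per formula unit = 0.44 K ÷ 2 = 0.2200.
K2O fraction = (0.2200 × 94.195) / 269.307 = 20.723/269.307 = 0.0769.

7.69 wt%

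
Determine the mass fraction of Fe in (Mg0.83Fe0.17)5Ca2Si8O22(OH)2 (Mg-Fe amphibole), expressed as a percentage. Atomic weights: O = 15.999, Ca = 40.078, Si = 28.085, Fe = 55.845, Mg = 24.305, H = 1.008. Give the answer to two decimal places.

5.66 weight percent

M((Mg0.83Fe0.17)5Ca2Si8O22(OH)2) = 839.162 g/mol.
Fe contributes 0.85 × 55.845 = 47.468 g per mole.
47.468/839.162 = 0.0566 → 5.66%.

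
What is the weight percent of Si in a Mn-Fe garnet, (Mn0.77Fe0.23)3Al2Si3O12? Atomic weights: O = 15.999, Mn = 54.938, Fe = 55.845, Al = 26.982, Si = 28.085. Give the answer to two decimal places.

Formula mass = 2.31*54.938 + 0.69*55.845 + 2*26.982 + 3*28.085 + 12*15.999 = 495.647 g/mol, of which 84.255 g is Si.
So Si makes up 84.255/495.647 = 0.1700 of the mass, i.e. 17.00%.

17.00 wt%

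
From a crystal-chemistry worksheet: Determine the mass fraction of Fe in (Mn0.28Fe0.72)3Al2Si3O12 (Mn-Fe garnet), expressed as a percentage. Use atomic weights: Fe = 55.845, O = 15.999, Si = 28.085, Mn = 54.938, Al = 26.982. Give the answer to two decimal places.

M((Mn0.28Fe0.72)3Al2Si3O12) = 496.980 g/mol.
Fe contributes 2.16 × 55.845 = 120.625 g per mole.
120.625/496.980 = 0.2427 → 24.27%.

24.27 wt%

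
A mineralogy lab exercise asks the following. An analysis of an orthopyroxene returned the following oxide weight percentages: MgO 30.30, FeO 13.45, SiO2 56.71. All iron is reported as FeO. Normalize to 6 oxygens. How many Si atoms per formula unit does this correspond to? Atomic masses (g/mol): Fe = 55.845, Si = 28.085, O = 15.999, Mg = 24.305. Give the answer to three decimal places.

30.30 wt% MgO ÷ 40.304 g/mol = 0.75179 mol, giving 0.75179 Mg and 0.75179 O.
13.45 wt% FeO ÷ 71.844 g/mol = 0.18721 mol, giving 0.18721 Fe and 0.18721 O.
56.71 wt% SiO2 ÷ 60.083 g/mol = 0.94386 mol, giving 0.94386 Si and 1.88772 O.
Oxygen sums to 2.82672; scaling by 6/2.82672 = 2.12260 puts the formula on 6 O.
Si: 0.94386 × 2.12260 = 2.003 atoms per formula unit.

2.003 Si apfu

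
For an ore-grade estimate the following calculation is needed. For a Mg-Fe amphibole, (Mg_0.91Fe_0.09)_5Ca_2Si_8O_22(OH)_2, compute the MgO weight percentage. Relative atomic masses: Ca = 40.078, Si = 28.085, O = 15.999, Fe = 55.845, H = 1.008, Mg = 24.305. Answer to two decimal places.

Formula mass = 826.546 g/mol.
4.55 Mg → 4.5500 mol MgO per formula unit; M(MgO) = 40.304, so MgO mass = 183.383 g.
183.383/826.546 × 100 = 22.19 wt%.

22.19 wt%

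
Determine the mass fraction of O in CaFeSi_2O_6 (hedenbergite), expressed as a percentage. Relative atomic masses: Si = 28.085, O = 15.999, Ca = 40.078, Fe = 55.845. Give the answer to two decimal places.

38.69 weight percent

Molar mass of CaFeSi_2O_6: 1×40.078 + 1×55.845 + 2×28.085 + 6×15.999 = 248.087 g/mol.
Mass of O per formula unit: 6 × 15.999 = 95.994 g.
Weight fraction O = 95.994 / 248.087 = 0.3869.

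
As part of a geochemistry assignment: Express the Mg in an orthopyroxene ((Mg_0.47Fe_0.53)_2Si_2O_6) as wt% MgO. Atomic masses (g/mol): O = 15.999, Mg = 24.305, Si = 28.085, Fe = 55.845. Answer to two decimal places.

M((Mg_0.47Fe_0.53)_2Si_2O_6) = 234.206 g/mol; M(MgO) = 40.304 g/mol.
Moles MgO per formula unit = 0.94 Mg ÷ 1 = 0.9400.
MgO fraction = (0.9400 × 40.304) / 234.206 = 37.886/234.206 = 0.1618.

16.18 wt%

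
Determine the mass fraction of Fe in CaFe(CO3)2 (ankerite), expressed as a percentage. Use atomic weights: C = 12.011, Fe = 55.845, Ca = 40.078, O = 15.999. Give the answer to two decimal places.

Molar mass of CaFe(CO3)2: 1·40.078 + 1·55.845 + 2·12.011 + 6·15.999 = 215.939 g/mol.
Mass of Fe per formula unit: 1 × 55.845 = 55.845 g.
Weight fraction Fe = 55.845 / 215.939 = 0.2586.

25.86 mass %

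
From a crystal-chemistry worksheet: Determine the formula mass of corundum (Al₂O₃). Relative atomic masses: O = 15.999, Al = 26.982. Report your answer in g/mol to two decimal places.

101.96 g/mol

M = 2·26.982 + 3·15.999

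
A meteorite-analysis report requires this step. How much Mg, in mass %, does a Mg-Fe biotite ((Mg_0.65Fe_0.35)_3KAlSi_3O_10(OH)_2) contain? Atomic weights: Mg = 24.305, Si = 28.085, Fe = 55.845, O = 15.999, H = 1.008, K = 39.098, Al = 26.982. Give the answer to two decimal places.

Molar mass of (Mg_0.65Fe_0.35)_3KAlSi_3O_10(OH)_2: 1.95·24.305 + 1.05·55.845 + 1·39.098 + 1·26.982 + 3·28.085 + 12·15.999 + 2·1.008 = 450.371 g/mol.
Mass of Mg per formula unit: 1.95 × 24.305 = 47.395 g.
Weight fraction Mg = 47.395 / 450.371 = 0.1052.

10.52 mass %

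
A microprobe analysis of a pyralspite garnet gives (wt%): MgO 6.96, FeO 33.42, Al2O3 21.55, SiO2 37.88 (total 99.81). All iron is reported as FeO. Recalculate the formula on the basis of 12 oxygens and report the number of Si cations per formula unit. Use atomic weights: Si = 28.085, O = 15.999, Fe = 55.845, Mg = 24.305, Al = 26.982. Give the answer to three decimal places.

2.987 Si apfu

MgO: 6.96/40.304 = 0.17269 mol → 0.17269 mol Mg, 0.17269 mol O.
FeO: 33.42/71.844 = 0.46517 mol → 0.46517 mol Fe, 0.46517 mol O.
Al2O3: 21.55/101.961 = 0.21136 mol → 0.42272 mol Al, 0.63408 mol O.
SiO2: 37.88/60.083 = 0.63046 mol → 0.63046 mol Si, 1.26092 mol O.
Total oxygen = 2.53286 mol. Normalization factor = 12/2.53286 = 4.73773.
Si per 12 O = 0.63046 × 4.73773 = 2.987.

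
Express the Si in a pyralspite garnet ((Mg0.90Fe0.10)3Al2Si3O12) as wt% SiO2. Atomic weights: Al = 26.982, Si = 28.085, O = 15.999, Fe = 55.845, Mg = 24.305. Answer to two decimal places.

Formula mass = 412.584 g/mol.
3 Si → 3.0000 mol SiO2 per formula unit; M(SiO2) = 60.083, so SiO2 mass = 180.249 g.
180.249/412.584 × 100 = 43.69 wt%.

43.69 wt%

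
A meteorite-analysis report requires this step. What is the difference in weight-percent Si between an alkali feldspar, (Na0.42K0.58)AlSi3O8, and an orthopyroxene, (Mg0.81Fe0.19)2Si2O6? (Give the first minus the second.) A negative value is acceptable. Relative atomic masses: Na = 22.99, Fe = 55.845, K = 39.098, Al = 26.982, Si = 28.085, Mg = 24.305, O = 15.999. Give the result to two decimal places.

4.63 percentage points

First mineral: 84.255 g Si in 271.562 g formula = 31.03 wt% Si.
Second mineral: 56.170 g Si in 212.759 g formula = 26.40 wt% Si.
31.03% − 26.40% gives a difference of 4.63 percentage points.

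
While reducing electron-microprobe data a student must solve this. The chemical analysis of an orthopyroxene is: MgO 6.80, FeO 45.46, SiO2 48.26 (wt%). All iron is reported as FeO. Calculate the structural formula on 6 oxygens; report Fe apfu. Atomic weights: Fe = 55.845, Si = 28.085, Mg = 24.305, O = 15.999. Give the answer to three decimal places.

1.577 Fe apfu

MgO: 6.80/40.304 = 0.16872 mol → 0.16872 mol Mg, 0.16872 mol O.
FeO: 45.46/71.844 = 0.63276 mol → 0.63276 mol Fe, 0.63276 mol O.
SiO2: 48.26/60.083 = 0.80322 mol → 0.80322 mol Si, 1.60644 mol O.
Total oxygen = 2.40792 mol. Normalization factor = 6/2.40792 = 2.49178.
Fe per 6 O = 0.63276 × 2.49178 = 1.577.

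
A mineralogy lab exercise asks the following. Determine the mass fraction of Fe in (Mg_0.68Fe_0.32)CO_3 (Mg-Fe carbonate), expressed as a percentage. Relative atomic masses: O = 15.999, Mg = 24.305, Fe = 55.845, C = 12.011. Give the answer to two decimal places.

18.93 wt%

M((Mg_0.68Fe_0.32)CO_3) = 94.406 g/mol.
Fe contributes 0.32 × 55.845 = 17.870 g per mole.
17.870/94.406 = 0.1893 → 18.93%.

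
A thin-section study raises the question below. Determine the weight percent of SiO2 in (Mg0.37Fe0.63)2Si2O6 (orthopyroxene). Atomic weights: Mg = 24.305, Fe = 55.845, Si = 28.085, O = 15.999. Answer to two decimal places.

Molar mass of (Mg0.37Fe0.63)2Si2O6 = 0.74*24.305 + 1.26*55.845 + 2*28.085 + 6*15.999 = 240.514 g/mol.
Each formula unit contains 2 Si, equivalent to 2/1 = 2.0000 mol SiO2.
M(SiO2) = 1×28.085 + 2×15.999 = 60.083 g/mol.
Mass of SiO2 per formula unit = 2.0000 × 60.083 = 120.166 g.
SiO2 wt% = 120.166 / 240.514 × 100 = 49.96%.

49.96 wt%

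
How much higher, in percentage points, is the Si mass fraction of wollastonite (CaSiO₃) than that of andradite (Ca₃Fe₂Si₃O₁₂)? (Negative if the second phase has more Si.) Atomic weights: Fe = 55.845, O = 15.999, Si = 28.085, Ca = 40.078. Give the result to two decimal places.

First mineral: 28.085 g Si in 116.160 g formula = 24.18 wt% Si.
Second mineral: 84.255 g Si in 508.167 g formula = 16.58 wt% Si.
24.18% − 16.58% gives a difference of 7.60 percentage points.

7.60 percentage points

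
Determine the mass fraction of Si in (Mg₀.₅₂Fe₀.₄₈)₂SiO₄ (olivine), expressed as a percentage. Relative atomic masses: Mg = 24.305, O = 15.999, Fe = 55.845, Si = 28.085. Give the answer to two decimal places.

Formula mass = 1.04·24.305 + 0.96·55.845 + 1·28.085 + 4·15.999 = 170.969 g/mol, of which 28.085 g is Si.
So Si makes up 28.085/170.969 = 0.1643 of the mass, i.e. 16.43%.

16.43 mass %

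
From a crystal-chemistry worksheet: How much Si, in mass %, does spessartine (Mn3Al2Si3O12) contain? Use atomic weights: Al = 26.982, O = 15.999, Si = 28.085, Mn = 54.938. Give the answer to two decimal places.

Molar mass of Mn3Al2Si3O12: 3·54.938 + 2·26.982 + 3·28.085 + 12·15.999 = 495.021 g/mol.
Mass of Si per formula unit: 3 × 28.085 = 84.255 g.
Weight fraction Si = 84.255 / 495.021 = 0.1702.

17.02 mass %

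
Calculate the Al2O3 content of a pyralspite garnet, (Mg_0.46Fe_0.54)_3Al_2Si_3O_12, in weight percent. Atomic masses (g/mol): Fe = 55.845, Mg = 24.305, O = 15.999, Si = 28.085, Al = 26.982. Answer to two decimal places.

22.45 wt%

Formula mass = 454.217 g/mol.
2 Al → 1.0000 mol Al2O3 per formula unit; M(Al2O3) = 101.961, so Al2O3 mass = 101.961 g.
101.961/454.217 × 100 = 22.45 wt%.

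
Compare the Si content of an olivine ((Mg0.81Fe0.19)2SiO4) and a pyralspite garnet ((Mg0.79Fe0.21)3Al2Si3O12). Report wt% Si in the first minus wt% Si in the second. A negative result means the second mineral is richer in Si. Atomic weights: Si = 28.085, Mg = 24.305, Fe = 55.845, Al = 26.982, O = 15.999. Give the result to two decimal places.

-1.52 percentage points

M((Mg0.81Fe0.19)2SiO4) = 152.676 g/mol, so wt% Si = 28.085/152.676 × 100 = 18.40%.
M((Mg0.79Fe0.21)3Al2Si3O12) = 422.992 g/mol, so wt% Si = 84.255/422.992 × 100 = 19.92%.
18.40 − 19.92 = -1.52 pp.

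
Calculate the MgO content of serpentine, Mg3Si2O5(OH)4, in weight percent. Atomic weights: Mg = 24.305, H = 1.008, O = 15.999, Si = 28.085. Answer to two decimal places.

43.63 wt%

M(Mg3Si2O5(OH)4) = 277.108 g/mol; M(MgO) = 40.304 g/mol.
Moles MgO per formula unit = 3 Mg ÷ 1 = 3.0000.
MgO fraction = (3.0000 × 40.304) / 277.108 = 120.912/277.108 = 0.4363.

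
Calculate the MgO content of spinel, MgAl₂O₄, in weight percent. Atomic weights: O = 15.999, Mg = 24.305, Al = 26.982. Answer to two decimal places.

Molar mass of MgAl₂O₄ = 1*24.305 + 2*26.982 + 4*15.999 = 142.265 g/mol.
Each formula unit contains 1 Mg, equivalent to 1/1 = 1.0000 mol MgO.
M(MgO) = 1×24.305 + 1×15.999 = 40.304 g/mol.
Mass of MgO per formula unit = 1.0000 × 40.304 = 40.304 g.
MgO wt% = 40.304 / 142.265 × 100 = 28.33%.

28.33 wt%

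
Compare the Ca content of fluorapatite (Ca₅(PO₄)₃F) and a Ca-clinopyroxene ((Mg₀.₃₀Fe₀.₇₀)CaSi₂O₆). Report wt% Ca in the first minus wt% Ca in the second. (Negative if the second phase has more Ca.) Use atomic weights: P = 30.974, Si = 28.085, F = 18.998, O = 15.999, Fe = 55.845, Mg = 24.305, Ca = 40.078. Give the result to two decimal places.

22.94 percentage points

M(Ca₅(PO₄)₃F) = 504.298 g/mol, so wt% Ca = 200.390/504.298 × 100 = 39.74%.
M((Mg₀.₃₀Fe₀.₇₀)CaSi₂O₆) = 238.625 g/mol, so wt% Ca = 40.078/238.625 × 100 = 16.80%.
39.74 − 16.80 = 22.94 pp.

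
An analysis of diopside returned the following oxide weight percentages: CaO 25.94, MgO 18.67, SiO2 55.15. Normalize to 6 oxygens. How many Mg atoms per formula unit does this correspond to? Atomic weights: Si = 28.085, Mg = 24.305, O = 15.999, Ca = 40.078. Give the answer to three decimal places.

1.006 Mg apfu

CaO: 25.94/56.077 = 0.46258 mol → 0.46258 mol Ca, 0.46258 mol O.
MgO: 18.67/40.304 = 0.46323 mol → 0.46323 mol Mg, 0.46323 mol O.
SiO2: 55.15/60.083 = 0.91790 mol → 0.91790 mol Si, 1.83580 mol O.
Total oxygen = 2.76161 mol. Normalization factor = 6/2.76161 = 2.17265.
Mg per 6 O = 0.46323 × 2.17265 = 1.006.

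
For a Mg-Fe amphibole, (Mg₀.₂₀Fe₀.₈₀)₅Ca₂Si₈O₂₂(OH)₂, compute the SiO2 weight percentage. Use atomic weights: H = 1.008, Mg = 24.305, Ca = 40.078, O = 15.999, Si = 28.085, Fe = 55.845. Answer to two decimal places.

51.22 wt%

Molar mass of (Mg₀.₂₀Fe₀.₈₀)₅Ca₂Si₈O₂₂(OH)₂ = 1·24.305 + 4·55.845 + 2·40.078 + 8·28.085 + 24·15.999 + 2·1.008 = 938.513 g/mol.
Each formula unit contains 8 Si, equivalent to 8/1 = 8.0000 mol SiO2.
M(SiO2) = 1×28.085 + 2×15.999 = 60.083 g/mol.
Mass of SiO2 per formula unit = 8.0000 × 60.083 = 480.664 g.
SiO2 wt% = 480.664 / 938.513 × 100 = 51.22%.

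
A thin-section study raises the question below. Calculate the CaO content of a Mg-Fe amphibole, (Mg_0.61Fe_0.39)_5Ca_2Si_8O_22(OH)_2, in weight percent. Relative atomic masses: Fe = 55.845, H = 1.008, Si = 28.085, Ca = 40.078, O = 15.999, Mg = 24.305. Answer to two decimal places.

12.83 wt%

M((Mg_0.61Fe_0.39)_5Ca_2Si_8O_22(OH)_2) = 873.856 g/mol; M(CaO) = 56.077 g/mol.
Moles CaO per formula unit = 2 Ca ÷ 1 = 2.0000.
CaO fraction = (2.0000 × 56.077) / 873.856 = 112.154/873.856 = 0.1283.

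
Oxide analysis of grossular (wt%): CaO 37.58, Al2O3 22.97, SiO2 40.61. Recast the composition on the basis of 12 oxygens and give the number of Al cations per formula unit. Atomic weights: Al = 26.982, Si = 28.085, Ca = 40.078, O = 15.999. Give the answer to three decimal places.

2.004 Al apfu

37.58 wt% CaO ÷ 56.077 g/mol = 0.67015 mol, giving 0.67015 Ca and 0.67015 O.
22.97 wt% Al2O3 ÷ 101.961 g/mol = 0.22528 mol, giving 0.45056 Al and 0.67584 O.
40.61 wt% SiO2 ÷ 60.083 g/mol = 0.67590 mol, giving 0.67590 Si and 1.35180 O.
Oxygen sums to 2.69779; scaling by 12/2.69779 = 4.44809 puts the formula on 12 O.
Al: 0.45056 × 4.44809 = 2.004 atoms per formula unit.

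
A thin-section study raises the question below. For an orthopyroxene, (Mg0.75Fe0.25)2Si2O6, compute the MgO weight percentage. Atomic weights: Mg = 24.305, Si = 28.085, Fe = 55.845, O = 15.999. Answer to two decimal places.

Molar mass of (Mg0.75Fe0.25)2Si2O6 = 1.50·24.305 + 0.50·55.845 + 2·28.085 + 6·15.999 = 216.544 g/mol.
Each formula unit contains 1.50 Mg, equivalent to 1.50/1 = 1.5000 mol MgO.
M(MgO) = 1×24.305 + 1×15.999 = 40.304 g/mol.
Mass of MgO per formula unit = 1.5000 × 40.304 = 60.456 g.
MgO wt% = 60.456 / 216.544 × 100 = 27.92%.

27.92 wt%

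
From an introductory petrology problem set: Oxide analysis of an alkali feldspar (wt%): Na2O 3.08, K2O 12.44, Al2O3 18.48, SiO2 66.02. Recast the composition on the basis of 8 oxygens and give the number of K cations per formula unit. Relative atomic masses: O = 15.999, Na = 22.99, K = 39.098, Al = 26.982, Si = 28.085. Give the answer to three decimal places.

0.723 K apfu

3.08 wt% Na2O ÷ 61.979 g/mol = 0.04969 mol, giving 0.09938 Na and 0.04969 O.
12.44 wt% K2O ÷ 94.195 g/mol = 0.13207 mol, giving 0.26414 K and 0.13207 O.
18.48 wt% Al2O3 ÷ 101.961 g/mol = 0.18125 mol, giving 0.36250 Al and 0.54375 O.
66.02 wt% SiO2 ÷ 60.083 g/mol = 1.09881 mol, giving 1.09881 Si and 2.19762 O.
Oxygen sums to 2.92313; scaling by 8/2.92313 = 2.73679 puts the formula on 8 O.
K: 0.26414 × 2.73679 = 0.723 atoms per formula unit.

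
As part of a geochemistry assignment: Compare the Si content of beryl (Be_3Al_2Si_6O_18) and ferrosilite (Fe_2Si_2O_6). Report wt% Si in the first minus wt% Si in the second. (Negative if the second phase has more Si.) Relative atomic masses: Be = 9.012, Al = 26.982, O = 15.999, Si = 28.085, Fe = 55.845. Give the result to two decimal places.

Si in Be_3Al_2Si_6O_18: molar mass 537.492 g/mol; 6×28.085 = 168.510 g → 31.35 wt%.
Si in Fe_2Si_2O_6: molar mass 263.854 g/mol; 2×28.085 = 56.170 g → 21.29 wt%.
Difference = 31.35 − 21.29 = 10.06 percentage points.

10.06 percentage points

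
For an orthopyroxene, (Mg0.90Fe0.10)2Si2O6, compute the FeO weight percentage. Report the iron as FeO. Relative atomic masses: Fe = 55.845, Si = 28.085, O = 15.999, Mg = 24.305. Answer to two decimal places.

6.94 wt%

M((Mg0.90Fe0.10)2Si2O6) = 207.082 g/mol; M(FeO) = 71.844 g/mol.
Moles FeO per formula unit = 0.20 Fe ÷ 1 = 0.2000.
FeO fraction = (0.2000 × 71.844) / 207.082 = 14.369/207.082 = 0.0694.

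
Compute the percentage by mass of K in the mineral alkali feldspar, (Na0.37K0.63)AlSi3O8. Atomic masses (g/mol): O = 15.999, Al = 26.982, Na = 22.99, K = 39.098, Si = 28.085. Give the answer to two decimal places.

M((Na0.37K0.63)AlSi3O8) = 272.367 g/mol.
K contributes 0.63 × 39.098 = 24.632 g per mole.
24.632/272.367 = 0.0904 → 9.04%.

9.04 wt%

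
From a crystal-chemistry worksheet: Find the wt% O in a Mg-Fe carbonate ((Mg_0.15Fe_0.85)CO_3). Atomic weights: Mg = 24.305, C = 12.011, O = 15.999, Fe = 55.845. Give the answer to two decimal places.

Molar mass of (Mg_0.15Fe_0.85)CO_3: 0.15*24.305 + 0.85*55.845 + 1*12.011 + 3*15.999 = 111.122 g/mol.
Mass of O per formula unit: 3 × 15.999 = 47.997 g.
Weight fraction O = 47.997 / 111.122 = 0.4319.

43.19 wt%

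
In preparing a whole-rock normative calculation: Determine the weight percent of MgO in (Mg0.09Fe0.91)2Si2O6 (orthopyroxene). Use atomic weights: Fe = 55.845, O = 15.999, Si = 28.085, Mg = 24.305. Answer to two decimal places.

Formula mass = 258.177 g/mol.
0.18 Mg → 0.1800 mol MgO per formula unit; M(MgO) = 40.304, so MgO mass = 7.255 g.
7.255/258.177 × 100 = 2.81 wt%.

2.81 wt%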